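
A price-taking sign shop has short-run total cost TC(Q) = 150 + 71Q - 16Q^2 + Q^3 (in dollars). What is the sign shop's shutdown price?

$7 per unit

The firm shuts down when price falls below the minimum of average variable cost. AVC = VC/Q = 71 - 16Q + Q^2.
dAVC/dQ = -16 + 2Q = 0 gives Q = 8. min AVC = 71 - 16·8 + 8^2 = 7.
For P < $7 the firm produces nothing.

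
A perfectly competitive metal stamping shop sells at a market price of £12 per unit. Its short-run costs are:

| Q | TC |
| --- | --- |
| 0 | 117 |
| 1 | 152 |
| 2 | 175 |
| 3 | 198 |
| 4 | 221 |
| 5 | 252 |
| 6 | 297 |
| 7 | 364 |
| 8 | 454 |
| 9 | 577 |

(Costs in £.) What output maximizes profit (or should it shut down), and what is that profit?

Q = 0 (shut down); profit = -£117

Tabulate TR − TC: Q=0: -117; Q=1: -140; Q=2: -151; Q=3: -162; Q=4: -173; Q=5: -192; Q=6: -225; Q=7: -280; Q=8: -358; Q=9: -469.
Profit is highest at Q = 0. Equivalently, the lowest AVC in the table is 104/4 ≈ £26 at Q = 4, and P = £12 falls below it — price never covers variable cost, so the firm shuts down and loses only its fixed cost.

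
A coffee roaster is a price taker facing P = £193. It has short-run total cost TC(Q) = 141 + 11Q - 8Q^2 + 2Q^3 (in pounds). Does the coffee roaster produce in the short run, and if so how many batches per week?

Variable cost is VC = 11Q - 8Q^2 + 2Q^3, so AVC = VC/Q = 11 - 8Q + 2Q^2 and MC = dTC/dQ = 11 - 16Q + 6Q^2.
The AVC parabola has its vertex at Q = 8/4 = 2, where AVC = 11 - 8·2 + 2·2^2 = £3.
Because £193 ≥ £3, revenue can cover variable cost; the firm operates.
Solving P = MC: -182 - 16Q + 6Q^2 = 0 ⇒ Q = -13/3 or 7. On the upward-sloping branch, Q* = 7.
Check: AVC at Q = 7 is £53 ≤ P, so revenue covers variable cost.
Profit = P·Q − TC = 193·7 − 512 = £839.

Produce at Q = 7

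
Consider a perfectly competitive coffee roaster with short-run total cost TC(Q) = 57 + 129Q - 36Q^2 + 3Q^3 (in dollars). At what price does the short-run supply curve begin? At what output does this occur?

$21 per unit, at Q = 6

The shutdown price is the minimum of AVC. VC = 129Q - 36Q^2 + 3Q^3, so AVC = 129 - 36Q + 3Q^2.
At the minimum of AVC, MC = AVC. MC = 129 - 72Q + 9Q^2; setting MC = AVC gives 6Q^2 - 36Q = 0, so Q = 6. min AVC = 21.
So the shutdown price is $21.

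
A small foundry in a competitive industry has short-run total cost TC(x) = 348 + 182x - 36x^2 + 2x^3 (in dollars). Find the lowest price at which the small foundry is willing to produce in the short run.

Short-run supply begins at min AVC. From VC = 182x - 36x^2 + 2x^3, AVC = 182 - 36x + 2x^2.
At the minimum of AVC, MC = AVC. MC = 182 - 72x + 6x^2; setting MC = AVC gives 4x^2 - 36x = 0, so x = 9. min AVC = 20.
So the shutdown price is $20.

$20 per unit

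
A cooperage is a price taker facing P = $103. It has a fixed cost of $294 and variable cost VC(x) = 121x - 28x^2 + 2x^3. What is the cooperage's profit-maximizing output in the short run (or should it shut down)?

Produce at x = 9

Strip out fixed cost: VC = 121x - 28x^2 + 2x^3. Then AVC = 121 - 28x + 2x^2 and MC = 121 - 56x + 6x^2.
AVC is minimized where dAVC/dx = -28 + 4x = 0, at x = 7; min AVC = 121 - 28·7 + 2·7^2 = $23.
P = $103 exceeds min AVC = $23, so the firm stays open.
Set P = MC: 103 = 121 - 56x + 6x^2 → 18 - 56x + 6x^2 = 0. The roots are x = 1/3 and x = 9; the profit-maximizing output is on the rising part of MC, so x* = 9.
Check: AVC at x = 9 is $31 ≤ P, so revenue covers variable cost.
Profit = P·x − TC = 103·9 − 573 = $354.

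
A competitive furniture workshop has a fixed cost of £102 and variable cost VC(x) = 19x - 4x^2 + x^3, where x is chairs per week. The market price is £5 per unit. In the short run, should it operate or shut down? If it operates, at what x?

Variable cost is VC = 19x - 4x^2 + x^3, so AVC = VC/x = 19 - 4x + x^2 and MC = dTC/dx = 19 - 8x + 3x^2.
AVC hits its minimum where MC = AVC, at x = 2, giving min AVC = 19 - 4·2 + 2^2 = £15.
P = £5 lies below min AVC = £15; no output level covers variable cost.
Best response: produce nothing and absorb the £102 fixed cost.

Shut down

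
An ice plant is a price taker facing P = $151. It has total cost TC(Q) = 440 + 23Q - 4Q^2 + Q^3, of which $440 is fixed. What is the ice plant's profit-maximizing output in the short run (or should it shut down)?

From TC, MC = TC'(Q) = 23 - 8Q + 3Q^2 and AVC = VC/Q = 23 - 4Q + Q^2.
AVC is minimized where dAVC/dQ = -4 + 2Q = 0, at Q = 2; min AVC = 23 - 4·2 + 2^2 = $19.
Since P = $151 ≥ min AVC = $19, price covers variable cost and the firm should produce.
Solving P = MC: -128 - 8Q + 3Q^2 = 0 ⇒ Q = -16/3 or 8. On the upward-sloping branch, Q* = 8.
Check: AVC at Q = 8 is $55 ≤ P, so revenue covers variable cost.
Profit = P·Q − TC = 151·8 − 880 = $328.

Produce at Q = 8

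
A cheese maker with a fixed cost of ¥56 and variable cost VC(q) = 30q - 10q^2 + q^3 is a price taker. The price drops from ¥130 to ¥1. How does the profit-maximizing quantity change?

MC = 30 - 20q + 3q^2; the shutdown threshold is min AVC = ¥5 (at q = 5).
At P = ¥130 ≥ min AVC, set P = MC on the rising branch: q = 10.
At P = ¥1 < min AVC = ¥5, price no longer covers variable cost at any output, so the firm shuts down: q = 0.

Output falls from 10 to 0 (the firm shuts down)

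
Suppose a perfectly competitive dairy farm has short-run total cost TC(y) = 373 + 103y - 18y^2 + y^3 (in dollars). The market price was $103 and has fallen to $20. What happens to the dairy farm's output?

MC = 103 - 36y + 3y^2; the shutdown threshold is min AVC = $22 (at y = 9).
With P = $103 above the shutdown price, P = MC gives y = 12.
At P = $20 < min AVC = $22, price no longer covers variable cost at any output, so the firm shuts down: y = 0.

Output falls from 12 to 0 (the firm shuts down)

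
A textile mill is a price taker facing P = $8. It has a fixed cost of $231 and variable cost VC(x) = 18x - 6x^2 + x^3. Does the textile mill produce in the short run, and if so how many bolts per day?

From TC, MC = TC'(x) = 18 - 12x + 3x^2 and AVC = VC/x = 18 - 6x + x^2.
AVC hits its minimum where MC = AVC, at x = 3, giving min AVC = 18 - 6·3 + 3^2 = $9.
P = $8 lies below min AVC = $9; no output level covers variable cost.
Best response: produce nothing and absorb the $231 fixed cost.

Shut down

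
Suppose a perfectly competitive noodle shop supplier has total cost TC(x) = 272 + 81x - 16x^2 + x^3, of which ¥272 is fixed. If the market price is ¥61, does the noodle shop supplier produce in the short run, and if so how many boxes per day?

From TC, MC = TC'(x) = 81 - 32x + 3x^2 and AVC = VC/x = 81 - 16x + x^2.
The AVC parabola has its vertex at x = 16/2 = 8, where AVC = 81 - 16·8 + 8^2 = ¥17.
Since P = ¥61 ≥ min AVC = ¥17, price covers variable cost and the firm should produce.
P = MC gives 20 - 32x + 3x^2 = 0, with roots 2/3 and 10. Take the larger (rising MC): x* = 10.
Check: AVC at x = 10 is ¥21 ≤ P, so revenue covers variable cost.
Profit = P·x − TC = 61·10 − 482 = ¥128.

Produce at x = 10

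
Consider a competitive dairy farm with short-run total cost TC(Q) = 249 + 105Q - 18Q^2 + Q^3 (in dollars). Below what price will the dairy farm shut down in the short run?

$24 per unit

The shutdown price is the minimum of AVC. VC = 105Q - 18Q^2 + Q^3, so AVC = 105 - 18Q + Q^2.
dAVC/dQ = -18 + 2Q = 0 gives Q = 9. min AVC = 105 - 18·9 + 9^2 = 24.
For P < $24 the firm produces nothing.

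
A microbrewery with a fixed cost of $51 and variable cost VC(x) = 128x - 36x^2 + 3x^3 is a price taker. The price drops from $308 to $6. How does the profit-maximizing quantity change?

MC = 128 - 72x + 9x^2; the shutdown threshold is min AVC = $20 (at x = 6).
With P = $308 above the shutdown price, P = MC gives x = 10.
At P = $6 < min AVC = $20, price no longer covers variable cost at any output, so the firm shuts down: x = 0.

Output falls from 10 to 0 (the firm shuts down)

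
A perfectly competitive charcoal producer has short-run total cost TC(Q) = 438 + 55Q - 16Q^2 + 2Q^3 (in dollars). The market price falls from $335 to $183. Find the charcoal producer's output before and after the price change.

Output falls from 10 to 8

MC = 55 - 32Q + 6Q^2; the shutdown threshold is min AVC = $23 (at Q = 4).
With P = $335 above the shutdown price, P = MC gives Q = 10.
At P = $183 ≥ min AVC, set P = MC: Q = 8. The firm stays open but cuts output.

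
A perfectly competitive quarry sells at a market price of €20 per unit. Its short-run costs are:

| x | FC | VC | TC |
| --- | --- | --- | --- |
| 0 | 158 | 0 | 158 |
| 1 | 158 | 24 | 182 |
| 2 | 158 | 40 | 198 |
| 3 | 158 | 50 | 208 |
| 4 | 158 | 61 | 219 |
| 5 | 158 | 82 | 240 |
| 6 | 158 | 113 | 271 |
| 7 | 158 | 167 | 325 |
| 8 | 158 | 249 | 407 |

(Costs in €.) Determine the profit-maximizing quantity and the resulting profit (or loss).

x = 4; profit = -€139

Tabulate TR − TC: x=0: -158; x=1: -162; x=2: -158; x=3: -148; x=4: -139; x=5: -140; x=6: -151; x=7: -185; x=8: -247.
Profit is maximized at x = 4. AVC there is 61/4 = €15.25 ≤ P, so producing beats shutting down (which would give -€158).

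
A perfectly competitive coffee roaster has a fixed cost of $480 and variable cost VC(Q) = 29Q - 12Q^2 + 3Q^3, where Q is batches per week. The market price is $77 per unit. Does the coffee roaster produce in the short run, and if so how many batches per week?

Produce at Q = 4

Variable cost is VC = 29Q - 12Q^2 + 3Q^3, so AVC = VC/Q = 29 - 12Q + 3Q^2 and MC = dTC/dQ = 29 - 24Q + 9Q^2.
The AVC parabola has its vertex at Q = 12/6 = 2, where AVC = 29 - 12·2 + 3·2^2 = $17.
Because $77 ≥ $17, revenue can cover variable cost; the firm operates.
P = MC gives -48 - 24Q + 9Q^2 = 0, with roots -4/3 and 4. Take the larger (rising MC): Q* = 4.
Check: AVC at Q = 4 is $29 ≤ P, so revenue covers variable cost.
Profit = P·Q − TC = 77·4 − 596 = -$288, a loss, but smaller than the $480 fixed cost the firm would lose by shutting down.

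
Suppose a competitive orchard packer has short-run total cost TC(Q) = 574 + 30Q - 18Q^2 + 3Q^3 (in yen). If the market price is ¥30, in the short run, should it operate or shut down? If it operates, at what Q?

Produce at Q = 4

Strip out fixed cost: VC = 30Q - 18Q^2 + 3Q^3. Then AVC = 30 - 18Q + 3Q^2 and MC = 30 - 36Q + 9Q^2.
AVC hits its minimum where MC = AVC, at Q = 3, giving min AVC = 30 - 18·3 + 3·3^2 = ¥3.
Because ¥30 ≥ ¥3, revenue can cover variable cost; the firm operates.
P = MC gives -36Q + 9Q^2 = 0, with roots 0 and 4. Take the larger (rising MC): Q* = 4.
Check: AVC at Q = 4 is ¥6 ≤ P, so revenue covers variable cost.
Profit = P·Q − TC = 30·4 − 598 = -¥478, a loss, but smaller than the ¥574 fixed cost the firm would lose by shutting down.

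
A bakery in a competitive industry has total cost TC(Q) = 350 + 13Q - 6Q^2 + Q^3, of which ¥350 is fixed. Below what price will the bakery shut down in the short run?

The firm shuts down when price falls below the minimum of average variable cost. AVC = VC/Q = 13 - 6Q + Q^2.
At the minimum of AVC, MC = AVC. MC = 13 - 12Q + 3Q^2; setting MC = AVC gives 2Q^2 - 6Q = 0, so Q = 3. min AVC = 4.
The firm shuts down for any P below ¥4.

¥4 per unit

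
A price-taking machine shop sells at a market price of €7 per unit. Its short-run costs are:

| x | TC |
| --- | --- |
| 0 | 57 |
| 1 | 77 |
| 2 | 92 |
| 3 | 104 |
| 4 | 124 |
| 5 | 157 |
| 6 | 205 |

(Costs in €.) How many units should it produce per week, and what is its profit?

Profit at each row (π = 7x − TC): x=0: -57; x=1: -70; x=2: -78; x=3: -83; x=4: -96; x=5: -122; x=6: -163.
Profit is highest at x = 0. Equivalently, the lowest AVC in the table is 47/3 ≈ €15.67 at x = 3, and P = €7 falls below it — price never covers variable cost, so the firm shuts down and loses only its fixed cost.

x = 0 (shut down); profit = -€57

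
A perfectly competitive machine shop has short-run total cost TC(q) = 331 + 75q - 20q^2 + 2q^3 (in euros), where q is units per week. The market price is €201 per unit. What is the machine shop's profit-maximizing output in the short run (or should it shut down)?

Produce at q = 9

Variable cost is VC = 75q - 20q^2 + 2q^3, so AVC = VC/q = 75 - 20q + 2q^2 and MC = dTC/dq = 75 - 40q + 6q^2.
The AVC parabola has its vertex at q = 20/4 = 5, where AVC = 75 - 20·5 + 2·5^2 = €25.
P = €201 exceeds min AVC = €25, so the firm stays open.
P = MC gives -126 - 40q + 6q^2 = 0, with roots -7/3 and 9. Take the larger (rising MC): q* = 9.
Check: AVC at q = 9 is €57 ≤ P, so revenue covers variable cost.
Profit = P·q − TC = 201·9 − 844 = €965.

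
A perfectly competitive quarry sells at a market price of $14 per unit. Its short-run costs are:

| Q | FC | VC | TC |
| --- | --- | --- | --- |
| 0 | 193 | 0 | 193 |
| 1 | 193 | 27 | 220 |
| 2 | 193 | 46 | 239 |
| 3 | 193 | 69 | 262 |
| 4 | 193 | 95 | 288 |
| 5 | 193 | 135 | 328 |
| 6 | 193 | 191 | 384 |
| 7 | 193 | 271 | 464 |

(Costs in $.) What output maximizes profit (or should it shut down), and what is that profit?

Q = 0 (shut down); profit = -$193

Tabulate TR − TC: Q=0: -193; Q=1: -206; Q=2: -211; Q=3: -220; Q=4: -232; Q=5: -258; Q=6: -300; Q=7: -366.
Profit is highest at Q = 0. Equivalently, the lowest AVC in the table is 46/2 ≈ $23 at Q = 2, and P = $14 falls below it — price never covers variable cost, so the firm shuts down and loses only its fixed cost.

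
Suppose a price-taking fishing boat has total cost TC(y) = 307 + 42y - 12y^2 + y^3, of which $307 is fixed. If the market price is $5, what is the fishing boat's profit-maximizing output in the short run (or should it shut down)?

Shut down

From TC, MC = TC'(y) = 42 - 24y + 3y^2 and AVC = VC/y = 42 - 12y + y^2.
The AVC parabola has its vertex at y = 12/2 = 6, where AVC = 42 - 12·6 + 6^2 = $6.
With P < min AVC ($5 < $6), every unit sold adds to the loss.
Best response: produce nothing and absorb the $307 fixed cost.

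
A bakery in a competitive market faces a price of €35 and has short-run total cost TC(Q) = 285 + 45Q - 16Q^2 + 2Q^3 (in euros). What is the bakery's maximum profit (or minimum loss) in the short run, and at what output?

Profit = -€185 at Q = 5

AVC = 45 - 16Q + 2Q^2; min AVC = €13 at Q = 4. Since P = €35 ≥ min AVC, the firm produces.
With MC = 45 - 32Q + 6Q^2, P = MC on the upward-sloping part at Q* = 5.
TR = 35·5 = 175. TC = 285 + 75 = 360. Profit = 175 − 360 = -€185.
By producing, the firm covers all variable cost plus €100 of fixed cost; shutting down would lose the full €285.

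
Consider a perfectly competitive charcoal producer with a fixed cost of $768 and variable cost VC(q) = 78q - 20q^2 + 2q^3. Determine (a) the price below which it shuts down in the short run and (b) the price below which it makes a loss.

Shutdown price = $28; break-even price = $142

AVC = 78 - 20q + 2q^2; minimized at q = 5, giving min AVC = $28. That is the shutdown price.
ATC = 768/q + 78 - 20q + 2q^2. Setting dATC/dq = −768/q^2 − 20 + 4q = 0 gives q = 8 (since 4·8^3 − 20·8^2 = 768).
min ATC = 768/8 + 78 − 20·8 + 2·8^2 = $142. That is the break-even price.
For $28 ≤ P < $142 the firm produces at a loss; below $28 it shuts down.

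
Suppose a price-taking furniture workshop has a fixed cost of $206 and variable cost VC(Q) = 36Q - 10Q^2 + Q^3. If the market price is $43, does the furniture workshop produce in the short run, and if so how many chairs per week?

From TC, MC = TC'(Q) = 36 - 20Q + 3Q^2 and AVC = VC/Q = 36 - 10Q + Q^2.
The AVC parabola has its vertex at Q = 10/2 = 5, where AVC = 36 - 10·5 + 5^2 = $11.
Because $43 ≥ $11, revenue can cover variable cost; the firm operates.
Solving P = MC: -7 - 20Q + 3Q^2 = 0 ⇒ Q = -1/3 or 7. On the upward-sloping branch, Q* = 7.
Check: AVC at Q = 7 is $15 ≤ P, so revenue covers variable cost.
Profit = P·Q − TC = 43·7 − 311 = -$10, a loss, but smaller than the $206 fixed cost the firm would lose by shutting down.

Produce at Q = 7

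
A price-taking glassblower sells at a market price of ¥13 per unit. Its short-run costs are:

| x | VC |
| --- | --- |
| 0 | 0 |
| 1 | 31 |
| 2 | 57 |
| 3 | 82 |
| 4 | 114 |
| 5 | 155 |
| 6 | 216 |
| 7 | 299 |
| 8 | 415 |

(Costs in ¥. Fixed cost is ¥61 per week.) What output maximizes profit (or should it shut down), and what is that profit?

Compute π = P·x − TC at each output: x=0: -61; x=1: -79; x=2: -92; x=3: -104; x=4: -123; x=5: -151; x=6: -199; x=7: -269; x=8: -372.
Profit is highest at x = 0. Equivalently, the lowest AVC in the table is 82/3 ≈ ¥27.33 at x = 3, and P = ¥13 falls below it — price never covers variable cost, so the firm shuts down and loses only its fixed cost.

x = 0 (shut down); profit = -¥61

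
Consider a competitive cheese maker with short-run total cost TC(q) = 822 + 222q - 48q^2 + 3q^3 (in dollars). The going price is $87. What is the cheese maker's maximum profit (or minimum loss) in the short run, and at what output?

Profit = -$336 at q = 9

AVC = 222 - 48q + 3q^2; min AVC = $30 at q = 8. Since P = $87 ≥ min AVC, the firm produces.
With MC = 222 - 96q + 9q^2, P = MC on the upward-sloping part at q* = 9.
TR = 87·9 = 783. TC = 822 + 297 = 1119. Profit = 783 − 1119 = -$336.
Shutting down would mean losing the fixed cost of $822, so operating at a loss of $336 is better by $486.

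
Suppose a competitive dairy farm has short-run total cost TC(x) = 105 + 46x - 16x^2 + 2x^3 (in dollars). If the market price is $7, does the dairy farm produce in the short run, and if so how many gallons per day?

Variable cost is VC = 46x - 16x^2 + 2x^3, so AVC = VC/x = 46 - 16x + 2x^2 and MC = dTC/dx = 46 - 32x + 6x^2.
The AVC parabola has its vertex at x = 16/4 = 4, where AVC = 46 - 16·4 + 2·4^2 = $14.
P = $7 lies below min AVC = $14; no output level covers variable cost.
Best response: produce nothing and absorb the $105 fixed cost.

Shut down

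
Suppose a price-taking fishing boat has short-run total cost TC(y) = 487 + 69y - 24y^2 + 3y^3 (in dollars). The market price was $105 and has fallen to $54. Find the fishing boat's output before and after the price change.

Output falls from 6 to 5

AVC = 69 - 24y + 3y^2, minimized at y = 4 where min AVC = $21. MC = 69 - 48y + 9y^2.
At P = $105 ≥ min AVC, set P = MC on the rising branch: y = 6.
At P = $54 ≥ min AVC, set P = MC: y = 5. The firm stays open but cuts output.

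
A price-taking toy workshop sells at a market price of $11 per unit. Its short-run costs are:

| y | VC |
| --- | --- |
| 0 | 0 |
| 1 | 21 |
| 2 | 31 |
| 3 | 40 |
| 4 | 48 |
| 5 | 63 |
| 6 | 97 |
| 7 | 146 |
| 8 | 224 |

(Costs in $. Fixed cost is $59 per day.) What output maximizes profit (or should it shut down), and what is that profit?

Compute π = P·y − TC at each output: y=0: -59; y=1: -69; y=2: -68; y=3: -66; y=4: -63; y=5: -67; y=6: -90; y=7: -128; y=8: -195.
Profit is highest at y = 0. Equivalently, the lowest AVC in the table is 48/4 ≈ $12 at y = 4, and P = $11 falls below it — price never covers variable cost, so the firm shuts down and loses only its fixed cost.

y = 0 (shut down); profit = -$59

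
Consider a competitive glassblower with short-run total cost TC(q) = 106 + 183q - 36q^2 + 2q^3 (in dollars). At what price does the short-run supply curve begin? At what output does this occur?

The shutdown price is the minimum of AVC. VC = 183q - 36q^2 + 2q^3, so AVC = 183 - 36q + 2q^2.
At the minimum of AVC, MC = AVC. MC = 183 - 72q + 6q^2; setting MC = AVC gives 4q^2 - 36q = 0, so q = 9. min AVC = 21.
For P < $21 the firm produces nothing.

$21 per unit, at q = 9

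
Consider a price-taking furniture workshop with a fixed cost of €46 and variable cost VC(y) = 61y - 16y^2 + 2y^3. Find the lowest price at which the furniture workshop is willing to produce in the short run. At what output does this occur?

€29 per unit, at y = 4

The shutdown price is the minimum of AVC. VC = 61y - 16y^2 + 2y^3, so AVC = 61 - 16y + 2y^2.
dAVC/dy = -16 + 4y = 0 gives y = 4. min AVC = 61 - 16·4 + 2·4^2 = 29.
For P < €29 the firm produces nothing.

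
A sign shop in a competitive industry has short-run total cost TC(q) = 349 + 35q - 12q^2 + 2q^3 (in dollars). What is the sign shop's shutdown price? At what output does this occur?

The firm shuts down when price falls below the minimum of average variable cost. AVC = VC/q = 35 - 12q + 2q^2.
dAVC/dq = -12 + 4q = 0 gives q = 3. min AVC = 35 - 12·3 + 2·3^2 = 17.
So the shutdown price is $17.

$17 per unit, at q = 3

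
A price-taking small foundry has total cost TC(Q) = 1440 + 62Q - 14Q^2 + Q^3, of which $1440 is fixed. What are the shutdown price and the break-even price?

Shutdown price = min AVC. AVC = 62 - 14Q + Q^2, with vertex at Q = 7 and minimum $13.
ATC = 1440/Q + 62 - 14Q + Q^2. Setting dATC/dQ = −1440/Q^2 − 14 + 2Q = 0 gives Q = 12 (since 2·12^3 − 14·12^2 = 1440).
min ATC = 1440/12 + 62 − 14·12 + 12^2 = $158. That is the break-even price.
Between these two prices the firm operates at a loss; above $158 it earns a profit.

Shutdown price = $13; break-even price = $158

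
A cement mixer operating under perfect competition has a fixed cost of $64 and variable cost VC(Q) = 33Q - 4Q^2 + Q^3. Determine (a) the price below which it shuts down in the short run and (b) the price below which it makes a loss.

AVC = 33 - 4Q + Q^2; minimized at Q = 2, giving min AVC = $29. That is the shutdown price.
ATC = 64/Q + 33 - 4Q + Q^2. Setting dATC/dQ = −64/Q^2 − 4 + 2Q = 0 gives Q = 4 (since 2·4^3 − 4·4^2 = 64).
min ATC = 64/4 + 33 − 4·4 + 4^2 = $49. That is the break-even price.
For $29 ≤ P < $49 the firm produces at a loss; below $29 it shuts down.

Shutdown price = $29; break-even price = $49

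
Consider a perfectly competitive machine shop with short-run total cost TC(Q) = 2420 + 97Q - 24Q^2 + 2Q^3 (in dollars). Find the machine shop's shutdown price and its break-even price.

Shutdown price = $25; break-even price = $295

AVC = 97 - 24Q + 2Q^2; minimized at Q = 6, giving min AVC = $25. That is the shutdown price.
ATC = 2420/Q + 97 - 24Q + 2Q^2. Setting dATC/dQ = −2420/Q^2 − 24 + 4Q = 0 gives Q = 11 (since 4·11^3 − 24·11^2 = 2420).
min ATC = 2420/11 + 97 − 24·11 + 2·11^2 = $295. That is the break-even price.
Between these two prices the firm operates at a loss; above $295 it earns a profit.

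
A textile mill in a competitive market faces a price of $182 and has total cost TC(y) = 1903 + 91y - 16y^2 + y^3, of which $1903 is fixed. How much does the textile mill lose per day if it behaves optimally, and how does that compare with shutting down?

AVC = 91 - 16y + y^2 has its minimum $27 at y = 8; price $182 clears that bar, so the firm operates.
With MC = 91 - 32y + 3y^2, P = MC on the upward-sloping part at y* = 13.
TR = 182·13 = 2366. TC = 1903 + 676 = 2579. Profit = 2366 − 2579 = -$213.
That loss of $213 beats the $1903 the firm would lose by shutting down; producing recovers $1690 of fixed cost.

Profit = -$213 at y = 13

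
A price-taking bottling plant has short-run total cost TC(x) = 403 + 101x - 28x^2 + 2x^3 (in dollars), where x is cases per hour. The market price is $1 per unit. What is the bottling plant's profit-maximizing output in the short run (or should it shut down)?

Shut down

From TC, MC = TC'(x) = 101 - 56x + 6x^2 and AVC = VC/x = 101 - 28x + 2x^2.
The AVC parabola has its vertex at x = 28/4 = 7, where AVC = 101 - 28·7 + 2·7^2 = $3.
Since P = $1 < min AVC = $3, price fails to cover variable cost at any output.
The firm minimizes its loss by shutting down and losing only its fixed cost of $403.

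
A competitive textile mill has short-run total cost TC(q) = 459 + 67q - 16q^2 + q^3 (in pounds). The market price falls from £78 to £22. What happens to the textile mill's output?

Output falls from 11 to 9

AVC = 67 - 16q + q^2, minimized at q = 8 where min AVC = £3. MC = 67 - 32q + 3q^2.
At P = £78 ≥ min AVC, set P = MC on the rising branch: q = 11.
At P = £22 ≥ min AVC, set P = MC: q = 9. The firm stays open but cuts output.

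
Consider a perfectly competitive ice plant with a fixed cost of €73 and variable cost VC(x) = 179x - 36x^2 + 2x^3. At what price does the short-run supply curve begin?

The firm shuts down when price falls below the minimum of average variable cost. AVC = VC/x = 179 - 36x + 2x^2.
At the minimum of AVC, MC = AVC. MC = 179 - 72x + 6x^2; setting MC = AVC gives 4x^2 - 36x = 0, so x = 9. min AVC = 17.
For P < €17 the firm produces nothing.

€17 per unit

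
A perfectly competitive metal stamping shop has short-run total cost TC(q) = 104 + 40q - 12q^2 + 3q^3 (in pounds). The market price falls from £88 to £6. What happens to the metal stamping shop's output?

AVC = 40 - 12q + 3q^2, minimized at q = 2 where min AVC = £28. MC = 40 - 24q + 9q^2.
At P = £88 ≥ min AVC, set P = MC on the rising branch: q = 4.
At P = £6 < min AVC = £28, price no longer covers variable cost at any output, so the firm shuts down: q = 0.

Output falls from 4 to 0 (the firm shuts down)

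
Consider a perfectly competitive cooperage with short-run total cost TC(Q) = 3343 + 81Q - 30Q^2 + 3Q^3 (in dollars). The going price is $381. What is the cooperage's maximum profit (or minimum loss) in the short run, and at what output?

Profit = -$343 at Q = 10

AVC = 81 - 30Q + 3Q^2; min AVC = $6 at Q = 5. Since P = $381 ≥ min AVC, the firm produces.
MC = 81 - 60Q + 9Q^2. Setting P = MC and taking the root on the rising branch gives Q* = 10.
TR = 381·10 = 3810. TC = 3343 + 810 = 4153. Profit = 3810 − 4153 = -$343.
By producing, the firm covers all variable cost plus $3000 of fixed cost; shutting down would lose the full $3343.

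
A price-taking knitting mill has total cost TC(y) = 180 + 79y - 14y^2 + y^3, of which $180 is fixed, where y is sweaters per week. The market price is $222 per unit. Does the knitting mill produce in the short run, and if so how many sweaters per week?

Produce at y = 13

Strip out fixed cost: VC = 79y - 14y^2 + y^3. Then AVC = 79 - 14y + y^2 and MC = 79 - 28y + 3y^2.
AVC hits its minimum where MC = AVC, at y = 7, giving min AVC = 79 - 14·7 + 7^2 = $30.
P = $222 exceeds min AVC = $30, so the firm stays open.
Set P = MC: 222 = 79 - 28y + 3y^2 → -143 - 28y + 3y^2 = 0. The roots are y = -11/3 and y = 13; the profit-maximizing output is on the rising part of MC, so y* = 13.
Check: AVC at y = 13 is $66 ≤ P, so revenue covers variable cost.
Profit = P·y − TC = 222·13 − 1038 = $1848.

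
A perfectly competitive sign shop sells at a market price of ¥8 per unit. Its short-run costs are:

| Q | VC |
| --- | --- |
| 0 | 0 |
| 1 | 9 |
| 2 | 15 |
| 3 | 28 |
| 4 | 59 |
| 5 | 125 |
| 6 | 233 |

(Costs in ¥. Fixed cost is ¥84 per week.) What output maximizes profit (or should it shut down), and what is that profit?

Tabulate TR − TC: Q=0: -84; Q=1: -85; Q=2: -83; Q=3: -88; Q=4: -111; Q=5: -169; Q=6: -269.
Profit is maximized at Q = 2. AVC there is 15/2 = ¥7.50 ≤ P, so producing beats shutting down (which would give -¥84).

Q = 2; profit = -¥83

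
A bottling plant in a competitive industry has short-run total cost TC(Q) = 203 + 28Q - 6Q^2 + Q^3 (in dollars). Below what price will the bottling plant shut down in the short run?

$19 per unit

The shutdown price is the minimum of AVC. VC = 28Q - 6Q^2 + Q^3, so AVC = 28 - 6Q + Q^2.
dAVC/dQ = -6 + 2Q = 0 gives Q = 3. min AVC = 28 - 6·3 + 3^2 = 19.
For P < $19 the firm produces nothing.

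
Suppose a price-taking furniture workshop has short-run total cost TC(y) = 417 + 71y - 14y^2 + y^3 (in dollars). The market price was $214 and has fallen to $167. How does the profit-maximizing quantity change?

Output falls from 13 to 12

MC = 71 - 28y + 3y^2; the shutdown threshold is min AVC = $22 (at y = 7).
At P = $214 ≥ min AVC, set P = MC on the rising branch: y = 13.
At P = $167 ≥ min AVC, set P = MC: y = 12. The firm stays open but cuts output.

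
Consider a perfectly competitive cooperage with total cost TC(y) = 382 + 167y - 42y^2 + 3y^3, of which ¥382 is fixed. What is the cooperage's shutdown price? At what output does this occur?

The shutdown price is the minimum of AVC. VC = 167y - 42y^2 + 3y^3, so AVC = 167 - 42y + 3y^2.
At the minimum of AVC, MC = AVC. MC = 167 - 84y + 9y^2; setting MC = AVC gives 6y^2 - 42y = 0, so y = 7. min AVC = 20.
So the shutdown price is ¥20.

¥20 per unit, at y = 7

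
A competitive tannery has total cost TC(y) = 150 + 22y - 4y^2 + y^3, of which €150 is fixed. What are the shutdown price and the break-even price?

Shutdown price = min AVC. AVC = 22 - 4y + y^2, with vertex at y = 2 and minimum €18.
ATC = 150/y + 22 - 4y + y^2. Setting dATC/dy = −150/y^2 − 4 + 2y = 0 gives y = 5 (since 2·5^3 − 4·5^2 = 150).
min ATC = 150/5 + 22 − 4·5 + 5^2 = €57. That is the break-even price.
For €18 ≤ P < €57 the firm produces at a loss; below €18 it shuts down.

Shutdown price = €18; break-even price = €57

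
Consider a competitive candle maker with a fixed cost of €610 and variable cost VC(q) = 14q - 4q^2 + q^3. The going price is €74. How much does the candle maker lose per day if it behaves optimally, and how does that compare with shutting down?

AVC = 14 - 4q + q^2; min AVC = €10 at q = 2. Since P = €74 ≥ min AVC, the firm produces.
MC = 14 - 8q + 3q^2. Setting P = MC and taking the root on the rising branch gives q* = 6.
TR = 74·6 = 444. TC = 610 + 156 = 766. Profit = 444 − 766 = -€322.
Shutting down would mean losing the fixed cost of €610, so operating at a loss of €322 is better by €288.

Profit = -€322 at q = 6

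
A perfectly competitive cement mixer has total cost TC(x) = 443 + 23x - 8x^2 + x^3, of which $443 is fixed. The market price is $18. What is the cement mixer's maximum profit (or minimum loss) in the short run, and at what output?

Profit = -$393 at x = 5

AVC = 23 - 8x + x^2 has its minimum $7 at x = 4; price $18 clears that bar, so the firm operates.
MC = 23 - 16x + 3x^2. Setting P = MC and taking the root on the rising branch gives x* = 5.
TR = 18·5 = 90. TC = 443 + 40 = 483. Profit = 90 − 483 = -$393.
That loss of $393 beats the $443 the firm would lose by shutting down; producing recovers $50 of fixed cost.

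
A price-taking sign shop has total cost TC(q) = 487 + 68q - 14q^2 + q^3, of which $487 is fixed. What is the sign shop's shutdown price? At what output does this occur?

$19 per unit, at q = 7

The shutdown price is the minimum of AVC. VC = 68q - 14q^2 + q^3, so AVC = 68 - 14q + q^2.
At the minimum of AVC, MC = AVC. MC = 68 - 28q + 3q^2; setting MC = AVC gives 2q^2 - 14q = 0, so q = 7. min AVC = 19.
The firm shuts down for any P below $19.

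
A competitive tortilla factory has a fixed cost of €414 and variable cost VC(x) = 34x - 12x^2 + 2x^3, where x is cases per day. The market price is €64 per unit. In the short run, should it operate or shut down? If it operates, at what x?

Produce at x = 5

Variable cost is VC = 34x - 12x^2 + 2x^3, so AVC = VC/x = 34 - 12x + 2x^2 and MC = dTC/dx = 34 - 24x + 6x^2.
AVC is minimized where dAVC/dx = -12 + 4x = 0, at x = 3; min AVC = 34 - 12·3 + 2·3^2 = €16.
P = €64 exceeds min AVC = €16, so the firm stays open.
Set P = MC: 64 = 34 - 24x + 6x^2 → -30 - 24x + 6x^2 = 0. The roots are x = -1 and x = 5; the profit-maximizing output is on the rising part of MC, so x* = 5.
Check: AVC at x = 5 is €24 ≤ P, so revenue covers variable cost.
Profit = P·x − TC = 64·5 − 534 = -€214, a loss, but smaller than the €414 fixed cost the firm would lose by shutting down.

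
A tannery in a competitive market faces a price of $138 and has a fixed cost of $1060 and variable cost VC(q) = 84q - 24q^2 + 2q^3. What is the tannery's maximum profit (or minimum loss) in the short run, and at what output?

AVC = 84 - 24q + 2q^2; min AVC = $12 at q = 6. Since P = $138 ≥ min AVC, the firm produces.
With MC = 84 - 48q + 6q^2, P = MC on the upward-sloping part at q* = 9.
TR = 138·9 = 1242. TC = 1060 + 270 = 1330. Profit = 1242 − 1330 = -$88.
Shutting down would mean losing the fixed cost of $1060, so operating at a loss of $88 is better by $972.

Profit = -$88 at q = 9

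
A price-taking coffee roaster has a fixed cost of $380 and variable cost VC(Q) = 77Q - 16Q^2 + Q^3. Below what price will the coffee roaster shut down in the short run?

$13 per unit

Short-run supply begins at min AVC. From VC = 77Q - 16Q^2 + Q^3, AVC = 77 - 16Q + Q^2.
At the minimum of AVC, MC = AVC. MC = 77 - 32Q + 3Q^2; setting MC = AVC gives 2Q^2 - 16Q = 0, so Q = 8. min AVC = 13.
The firm shuts down for any P below $13.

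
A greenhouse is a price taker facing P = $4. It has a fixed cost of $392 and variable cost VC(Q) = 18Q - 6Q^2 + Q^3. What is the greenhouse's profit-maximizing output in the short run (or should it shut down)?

Strip out fixed cost: VC = 18Q - 6Q^2 + Q^3. Then AVC = 18 - 6Q + Q^2 and MC = 18 - 12Q + 3Q^2.
AVC hits its minimum where MC = AVC, at Q = 3, giving min AVC = 18 - 6·3 + 3^2 = $9.
With P < min AVC ($4 < $9), every unit sold adds to the loss.
Best response: produce nothing and absorb the $392 fixed cost.

Shut down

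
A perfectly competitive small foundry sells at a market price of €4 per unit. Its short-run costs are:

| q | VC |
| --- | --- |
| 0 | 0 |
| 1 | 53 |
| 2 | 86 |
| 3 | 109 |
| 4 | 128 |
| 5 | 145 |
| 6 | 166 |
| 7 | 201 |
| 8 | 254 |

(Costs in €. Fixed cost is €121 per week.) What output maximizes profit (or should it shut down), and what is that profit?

Compute π = P·q − TC at each output: q=0: -121; q=1: -170; q=2: -199; q=3: -218; q=4: -233; q=5: -246; q=6: -263; q=7: -294; q=8: -343.
Profit is highest at q = 0. Equivalently, the lowest AVC in the table is 166/6 ≈ €27.67 at q = 6, and P = €4 falls below it — price never covers variable cost, so the firm shuts down and loses only its fixed cost.

q = 0 (shut down); profit = -€121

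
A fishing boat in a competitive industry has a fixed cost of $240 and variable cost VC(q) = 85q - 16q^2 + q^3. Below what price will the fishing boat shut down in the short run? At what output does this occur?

Short-run supply begins at min AVC. From VC = 85q - 16q^2 + q^3, AVC = 85 - 16q + q^2.
At the minimum of AVC, MC = AVC. MC = 85 - 32q + 3q^2; setting MC = AVC gives 2q^2 - 16q = 0, so q = 8. min AVC = 21.
For P < $21 the firm produces nothing.

$21 per unit, at q = 8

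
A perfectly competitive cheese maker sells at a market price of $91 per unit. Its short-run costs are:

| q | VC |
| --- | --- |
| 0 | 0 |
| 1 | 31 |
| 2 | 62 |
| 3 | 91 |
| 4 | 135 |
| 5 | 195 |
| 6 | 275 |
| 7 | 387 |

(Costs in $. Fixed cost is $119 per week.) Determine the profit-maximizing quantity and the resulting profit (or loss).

q = 6; profit = $152

Profit at each row (π = 91q − TC): q=0: -119; q=1: -59; q=2: 1; q=3: 63; q=4: 110; q=5: 141; q=6: 152; q=7: 131.
Profit is maximized at q = 6. AVC there is 275/6 = $45.83 ≤ P, so producing beats shutting down (which would give -$119).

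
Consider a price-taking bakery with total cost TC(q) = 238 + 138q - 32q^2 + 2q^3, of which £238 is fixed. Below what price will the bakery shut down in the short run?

The firm shuts down when price falls below the minimum of average variable cost. AVC = VC/q = 138 - 32q + 2q^2.
At the minimum of AVC, MC = AVC. MC = 138 - 64q + 6q^2; setting MC = AVC gives 4q^2 - 32q = 0, so q = 8. min AVC = 10.
The firm shuts down for any P below £10.

£10 per unit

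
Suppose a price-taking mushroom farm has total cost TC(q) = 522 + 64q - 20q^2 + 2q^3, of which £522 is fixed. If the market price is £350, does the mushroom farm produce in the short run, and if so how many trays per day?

Produce at q = 11

Variable cost is VC = 64q - 20q^2 + 2q^3, so AVC = VC/q = 64 - 20q + 2q^2 and MC = dTC/dq = 64 - 40q + 6q^2.
AVC is minimized where dAVC/dq = -20 + 4q = 0, at q = 5; min AVC = 64 - 20·5 + 2·5^2 = £14.
Since P = £350 ≥ min AVC = £14, price covers variable cost and the firm should produce.
Set P = MC: 350 = 64 - 40q + 6q^2 → -286 - 40q + 6q^2 = 0. The roots are q = -13/3 and q = 11; the profit-maximizing output is on the rising part of MC, so q* = 11.
Check: AVC at q = 11 is £86 ≤ P, so revenue covers variable cost.
Profit = P·q − TC = 350·11 − 1468 = £2382.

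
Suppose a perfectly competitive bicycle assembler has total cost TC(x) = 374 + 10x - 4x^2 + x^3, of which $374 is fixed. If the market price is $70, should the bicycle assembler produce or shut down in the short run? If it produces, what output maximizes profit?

Strip out fixed cost: VC = 10x - 4x^2 + x^3. Then AVC = 10 - 4x + x^2 and MC = 10 - 8x + 3x^2.
The AVC parabola has its vertex at x = 4/2 = 2, where AVC = 10 - 4·2 + 2^2 = $6.
Since P = $70 ≥ min AVC = $6, price covers variable cost and the firm should produce.
Solving P = MC: -60 - 8x + 3x^2 = 0 ⇒ x = -10/3 or 6. On the upward-sloping branch, x* = 6.
Check: AVC at x = 6 is $22 ≤ P, so revenue covers variable cost.
Profit = P·x − TC = 70·6 − 506 = -$86, a loss, but smaller than the $374 fixed cost the firm would lose by shutting down.

Produce at x = 6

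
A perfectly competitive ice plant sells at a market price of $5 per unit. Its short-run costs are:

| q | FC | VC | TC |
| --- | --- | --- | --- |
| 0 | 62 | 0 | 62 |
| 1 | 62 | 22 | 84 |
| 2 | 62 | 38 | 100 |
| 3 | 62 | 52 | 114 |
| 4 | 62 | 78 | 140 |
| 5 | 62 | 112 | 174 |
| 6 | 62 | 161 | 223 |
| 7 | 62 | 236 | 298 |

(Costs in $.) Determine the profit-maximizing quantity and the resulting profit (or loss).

q = 0 (shut down); profit = -$62

Compute π = P·q − TC at each output: q=0: -62; q=1: -79; q=2: -90; q=3: -99; q=4: -120; q=5: -149; q=6: -193; q=7: -263.
Profit is highest at q = 0. Equivalently, the lowest AVC in the table is 52/3 ≈ $17.33 at q = 3, and P = $5 falls below it — price never covers variable cost, so the firm shuts down and loses only its fixed cost.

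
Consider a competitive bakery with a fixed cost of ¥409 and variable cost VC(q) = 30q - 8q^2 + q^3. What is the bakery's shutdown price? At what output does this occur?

¥14 per unit, at q = 4

The firm shuts down when price falls below the minimum of average variable cost. AVC = VC/q = 30 - 8q + q^2.
At the minimum of AVC, MC = AVC. MC = 30 - 16q + 3q^2; setting MC = AVC gives 2q^2 - 8q = 0, so q = 4. min AVC = 14.
So the shutdown price is ¥14.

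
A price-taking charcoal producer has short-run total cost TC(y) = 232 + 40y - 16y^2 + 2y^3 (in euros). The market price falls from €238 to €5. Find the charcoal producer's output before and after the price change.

Output falls from 9 to 0 (the firm shuts down)

AVC = 40 - 16y + 2y^2, minimized at y = 4 where min AVC = €8. MC = 40 - 32y + 6y^2.
With P = €238 above the shutdown price, P = MC gives y = 9.
At P = €5 < min AVC = €8, price no longer covers variable cost at any output, so the firm shuts down: y = 0.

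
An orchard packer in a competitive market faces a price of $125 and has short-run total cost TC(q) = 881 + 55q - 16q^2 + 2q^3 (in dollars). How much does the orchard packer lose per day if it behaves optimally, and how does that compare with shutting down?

Profit = -$293 at q = 7

AVC = 55 - 16q + 2q^2 has its minimum $23 at q = 4; price $125 clears that bar, so the firm operates.
With MC = 55 - 32q + 6q^2, P = MC on the upward-sloping part at q* = 7.
TR = 125·7 = 875. TC = 881 + 287 = 1168. Profit = 875 − 1168 = -$293.
By producing, the firm covers all variable cost plus $588 of fixed cost; shutting down would lose the full $881.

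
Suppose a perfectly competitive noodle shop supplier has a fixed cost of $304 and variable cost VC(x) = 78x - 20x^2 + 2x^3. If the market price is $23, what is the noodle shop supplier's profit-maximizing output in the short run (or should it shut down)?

Variable cost is VC = 78x - 20x^2 + 2x^3, so AVC = VC/x = 78 - 20x + 2x^2 and MC = dTC/dx = 78 - 40x + 6x^2.
The AVC parabola has its vertex at x = 20/4 = 5, where AVC = 78 - 20·5 + 2·5^2 = $28.
P = $23 lies below min AVC = $28; no output level covers variable cost.
Shutting down limits the loss to fixed cost, $304.

Shut down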